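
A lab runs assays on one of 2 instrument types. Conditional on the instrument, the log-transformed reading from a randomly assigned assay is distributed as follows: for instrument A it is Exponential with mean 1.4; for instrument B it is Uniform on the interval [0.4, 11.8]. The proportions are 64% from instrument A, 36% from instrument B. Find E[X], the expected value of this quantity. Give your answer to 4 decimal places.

Component means — A: 1.4; B: 6.1.
E[X] = 0.64·1.4 + 0.36·6.1 = 3.092.

3.0920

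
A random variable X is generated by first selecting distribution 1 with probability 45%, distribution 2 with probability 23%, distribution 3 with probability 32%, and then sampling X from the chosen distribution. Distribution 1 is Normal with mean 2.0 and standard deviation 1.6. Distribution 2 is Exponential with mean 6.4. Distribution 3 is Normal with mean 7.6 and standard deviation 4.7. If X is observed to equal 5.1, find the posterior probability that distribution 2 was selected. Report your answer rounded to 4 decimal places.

0.2844

Likelihoods f(5.1 | ·): 1: 0.0381628; 2: 0.0704274; 3: 0.0736841.
Posterior ∝ prior × likelihood. Numerator for 2: 0.23·0.0704274 = 0.0161983.
Normalizing constant: 0.45·0.0381628 + 0.23·0.0704274 + 0.32·0.0736841 = 0.0569505.
P(2 | observation) = 0.0161983 / 0.0569505 = 0.284428.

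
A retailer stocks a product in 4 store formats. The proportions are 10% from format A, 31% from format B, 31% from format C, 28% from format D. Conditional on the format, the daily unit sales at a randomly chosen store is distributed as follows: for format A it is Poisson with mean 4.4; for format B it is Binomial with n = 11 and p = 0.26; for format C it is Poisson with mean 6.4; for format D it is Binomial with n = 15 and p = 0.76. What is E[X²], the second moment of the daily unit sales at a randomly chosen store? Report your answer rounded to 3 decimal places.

57.404

For each component E[X²] = Var + (mean)², giving A: 23.76; B: 10.296; C: 47.36; D: 132.696.
Overall E[X²] = 0.1·23.76 + 0.31·10.296 + 0.31·47.36 + 0.28·132.696 = 57.4042.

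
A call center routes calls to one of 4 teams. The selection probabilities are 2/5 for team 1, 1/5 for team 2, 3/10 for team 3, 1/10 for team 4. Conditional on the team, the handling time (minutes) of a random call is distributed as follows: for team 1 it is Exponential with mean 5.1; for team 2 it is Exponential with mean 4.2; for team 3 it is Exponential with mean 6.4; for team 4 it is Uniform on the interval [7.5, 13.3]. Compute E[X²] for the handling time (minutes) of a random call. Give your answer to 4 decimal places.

For each component E[X²] = Var + (mean)², giving 1: 52.02; 2: 35.28; 3: 81.92; 4: 110.963.
Overall E[X²] = 0.4·52.02 + 0.2·35.28 + 0.3·81.92 + 0.1·110.963 = 63.5363.

63.5363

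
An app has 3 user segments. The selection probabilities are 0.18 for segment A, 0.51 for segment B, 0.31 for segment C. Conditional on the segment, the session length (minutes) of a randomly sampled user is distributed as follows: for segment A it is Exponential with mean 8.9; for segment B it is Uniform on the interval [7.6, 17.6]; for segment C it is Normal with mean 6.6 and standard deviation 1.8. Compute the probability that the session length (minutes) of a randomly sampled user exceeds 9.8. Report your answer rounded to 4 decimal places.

0.4693

Conditional on each segment, P(X > 9.8): A: 0.332497; B: 0.78; C: 0.0377202.
By total probability, P(X > 9.8) = 0.18·0.332497 + 0.51·0.78 + 0.31·0.0377202 = 0.469343.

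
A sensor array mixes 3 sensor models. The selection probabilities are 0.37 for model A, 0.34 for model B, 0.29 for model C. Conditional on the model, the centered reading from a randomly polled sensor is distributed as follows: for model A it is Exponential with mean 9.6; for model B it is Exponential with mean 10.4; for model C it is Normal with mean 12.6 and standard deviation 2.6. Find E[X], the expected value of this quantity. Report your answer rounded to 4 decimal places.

Component means — A: 9.6; B: 10.4; C: 12.6.
E[X] = 0.37·9.6 + 0.34·10.4 + 0.29·12.6 = 10.742.

10.7420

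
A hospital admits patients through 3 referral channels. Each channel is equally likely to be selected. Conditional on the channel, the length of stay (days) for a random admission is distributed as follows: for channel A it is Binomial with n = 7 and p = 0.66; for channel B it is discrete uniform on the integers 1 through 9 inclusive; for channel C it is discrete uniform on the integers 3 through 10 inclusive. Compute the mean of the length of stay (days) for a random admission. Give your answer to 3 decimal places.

Component means — A: 4.62; B: 5; C: 6.5.
E[X] = 0.333333·4.62 + 0.333333·5 + 0.333333·6.5 = 5.37333.

5.373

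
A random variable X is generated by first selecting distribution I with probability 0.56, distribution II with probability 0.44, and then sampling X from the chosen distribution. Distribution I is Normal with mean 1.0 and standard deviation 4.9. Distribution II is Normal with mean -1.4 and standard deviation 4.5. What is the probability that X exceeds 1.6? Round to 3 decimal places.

Conditional on each component, P(X > 1.6): I: 0.451272; II: 0.252493.
By total probability, P(X > 1.6) = 0.56·0.451272 + 0.44·0.252493 = 0.363809.

0.364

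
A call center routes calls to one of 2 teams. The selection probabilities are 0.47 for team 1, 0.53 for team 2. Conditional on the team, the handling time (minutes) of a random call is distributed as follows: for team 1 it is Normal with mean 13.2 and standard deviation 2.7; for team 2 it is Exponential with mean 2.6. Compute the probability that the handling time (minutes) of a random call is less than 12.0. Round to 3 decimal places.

Conditional on each team, P(X < 12.0): 1: 0.328361; 2: 0.990102.
By total probability, P(X < 12.0) = 0.47·0.328361 + 0.53·0.990102 = 0.679083.

0.679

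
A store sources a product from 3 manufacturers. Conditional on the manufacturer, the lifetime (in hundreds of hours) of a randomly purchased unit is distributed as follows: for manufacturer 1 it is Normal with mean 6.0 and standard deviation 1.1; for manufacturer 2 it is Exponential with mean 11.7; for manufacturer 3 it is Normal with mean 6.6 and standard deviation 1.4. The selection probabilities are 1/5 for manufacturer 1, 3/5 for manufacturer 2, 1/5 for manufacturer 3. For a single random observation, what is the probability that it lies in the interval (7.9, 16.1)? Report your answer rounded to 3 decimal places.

Conditional on each manufacturer, P(7.9 < X < 16.1): 1: 0.0420593; 2: 0.256478; 3: 0.176556.
By total probability, P(7.9 < X < 16.1) = 0.2·0.0420593 + 0.6·0.256478 + 0.2·0.176556 = 0.19761.

0.198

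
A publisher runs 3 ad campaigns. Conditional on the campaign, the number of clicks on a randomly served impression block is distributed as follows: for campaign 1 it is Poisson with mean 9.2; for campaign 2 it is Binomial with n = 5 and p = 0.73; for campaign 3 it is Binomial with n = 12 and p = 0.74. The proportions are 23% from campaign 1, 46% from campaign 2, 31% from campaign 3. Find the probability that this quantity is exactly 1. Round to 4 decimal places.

Conditional on each campaign, P(X = 1): 1: 0.000929562; 2: 0.0193976; 3: 3.25927e-06.
By total probability, P(X = 1) = 0.23·0.000929562 + 0.46·0.0193976 + 0.31·3.25927e-06 = 0.0091377.

0.0091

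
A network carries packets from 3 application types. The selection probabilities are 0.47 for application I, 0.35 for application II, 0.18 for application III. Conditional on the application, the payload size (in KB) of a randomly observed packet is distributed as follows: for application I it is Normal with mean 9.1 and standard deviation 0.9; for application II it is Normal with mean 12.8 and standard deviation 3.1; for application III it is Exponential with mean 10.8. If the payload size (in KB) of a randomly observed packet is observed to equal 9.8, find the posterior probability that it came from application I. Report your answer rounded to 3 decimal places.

Likelihoods f(9.8 | ·): I: 0.327572; II: 0.0805721; III: 0.0373675.
Posterior ∝ prior × likelihood. Numerator for I: 0.47·0.327572 = 0.153959.
Normalizing constant: 0.47·0.327572 + 0.35·0.0805721 + 0.18·0.0373675 = 0.188885.
P(I | observation) = 0.153959 / 0.188885 = 0.815092.

0.815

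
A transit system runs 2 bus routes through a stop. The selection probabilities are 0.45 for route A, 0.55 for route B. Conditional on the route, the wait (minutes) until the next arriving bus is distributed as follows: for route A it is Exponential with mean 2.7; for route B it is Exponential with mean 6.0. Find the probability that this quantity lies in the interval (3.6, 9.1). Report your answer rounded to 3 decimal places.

0.284

Conditional on each route, P(3.6 < X < 9.1): A: 0.22922; B: 0.329369.
By total probability, P(3.6 < X < 9.1) = 0.45·0.22922 + 0.55·0.329369 = 0.284302.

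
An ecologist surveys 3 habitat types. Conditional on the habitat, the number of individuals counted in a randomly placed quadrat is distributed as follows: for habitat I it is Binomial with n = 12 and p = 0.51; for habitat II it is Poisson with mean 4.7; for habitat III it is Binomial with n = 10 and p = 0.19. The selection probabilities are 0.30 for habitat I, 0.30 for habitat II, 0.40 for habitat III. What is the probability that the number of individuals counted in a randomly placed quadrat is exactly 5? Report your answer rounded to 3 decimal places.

0.116

Conditional on each habitat, P(X = 5): I: 0.185331; II: 0.17383; III: 0.0217567.
By total probability, P(X = 5) = 0.3·0.185331 + 0.3·0.17383 + 0.4·0.0217567 = 0.116451.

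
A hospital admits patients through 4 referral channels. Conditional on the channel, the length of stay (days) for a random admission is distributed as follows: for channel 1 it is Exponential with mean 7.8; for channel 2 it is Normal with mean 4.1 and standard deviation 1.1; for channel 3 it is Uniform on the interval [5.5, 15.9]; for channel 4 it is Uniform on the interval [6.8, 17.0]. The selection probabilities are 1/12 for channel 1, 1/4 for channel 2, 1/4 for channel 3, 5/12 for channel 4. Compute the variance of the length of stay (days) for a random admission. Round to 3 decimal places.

Per component, 1: μ=7.8, E[X²]=121.68; 2: μ=4.1, E[X²]=18.02; 3: μ=10.7, E[X²]=123.503; 4: μ=11.9, E[X²]=150.28.
E[X] = 0.0833333·7.8 + 0.25·4.1 + 0.25·10.7 + 0.416667·11.9 = 9.30833.
E[X²] = 0.0833333·121.68 + 0.25·18.02 + 0.25·123.503 + 0.416667·150.28 = 108.137.
Var(X) = E[X²] − (E[X])² = 108.137 − 86.6451 = 21.4924.

21.492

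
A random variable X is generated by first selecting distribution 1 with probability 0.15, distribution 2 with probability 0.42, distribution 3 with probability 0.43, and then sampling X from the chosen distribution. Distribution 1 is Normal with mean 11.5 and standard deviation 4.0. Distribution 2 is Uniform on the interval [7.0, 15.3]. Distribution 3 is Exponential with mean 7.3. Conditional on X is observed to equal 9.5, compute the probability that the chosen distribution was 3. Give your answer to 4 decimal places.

Likelihoods f(9.5 | ·): 1: 0.0880163; 2: 0.120482; 3: 0.037282.
Posterior ∝ prior × likelihood. Numerator for 3: 0.43·0.037282 = 0.0160313.
Normalizing constant: 0.15·0.0880163 + 0.42·0.120482 + 0.43·0.037282 = 0.0798361.
P(3 | observation) = 0.0160313 / 0.0798361 = 0.200802.

0.2008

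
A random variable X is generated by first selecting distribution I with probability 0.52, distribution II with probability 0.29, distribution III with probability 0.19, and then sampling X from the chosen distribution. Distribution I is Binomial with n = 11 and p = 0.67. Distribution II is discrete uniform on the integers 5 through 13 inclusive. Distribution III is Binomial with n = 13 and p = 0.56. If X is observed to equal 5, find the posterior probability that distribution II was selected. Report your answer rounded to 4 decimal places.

0.3464

Likelihoods P(X=5 | ·): I: 0.0805563; II: 0.111111; III: 0.0995727.
Posterior ∝ prior × likelihood. Numerator for II: 0.29·0.111111 = 0.0322222.
Normalizing constant: 0.52·0.0805563 + 0.29·0.111111 + 0.19·0.0995727 = 0.0930303.
P(II | observation) = 0.0322222 / 0.0930303 = 0.346363.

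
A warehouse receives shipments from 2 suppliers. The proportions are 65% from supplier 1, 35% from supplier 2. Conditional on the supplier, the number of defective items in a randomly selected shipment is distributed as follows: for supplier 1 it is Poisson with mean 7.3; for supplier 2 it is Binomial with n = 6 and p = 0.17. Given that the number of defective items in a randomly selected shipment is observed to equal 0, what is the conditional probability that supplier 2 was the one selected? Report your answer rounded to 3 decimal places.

Likelihoods P(X=0 | ·): 1: 0.000675539; 2: 0.32694.
Posterior ∝ prior × likelihood. Numerator for 2: 0.35·0.32694 = 0.114429.
Normalizing constant: 0.65·0.000675539 + 0.35·0.32694 = 0.114868.
P(2 | observation) = 0.114429 / 0.114868 = 0.996177.

0.996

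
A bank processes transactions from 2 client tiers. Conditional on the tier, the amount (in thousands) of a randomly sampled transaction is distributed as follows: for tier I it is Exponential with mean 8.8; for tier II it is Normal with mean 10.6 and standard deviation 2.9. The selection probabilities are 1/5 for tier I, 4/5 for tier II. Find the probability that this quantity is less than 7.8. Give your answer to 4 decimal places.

Conditional on each tier, P(X < 7.8): I: 0.587848; II: 0.167143.
By total probability, P(X < 7.8) = 0.2·0.587848 + 0.8·0.167143 = 0.251284.

0.2513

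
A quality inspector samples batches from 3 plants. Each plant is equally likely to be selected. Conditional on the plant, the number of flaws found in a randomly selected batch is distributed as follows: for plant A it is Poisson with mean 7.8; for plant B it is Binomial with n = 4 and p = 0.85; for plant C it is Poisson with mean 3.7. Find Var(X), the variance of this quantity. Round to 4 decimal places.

8.0322

Per component, A: μ=7.8, E[X²]=68.64; B: μ=3.4, E[X²]=12.07; C: μ=3.7, E[X²]=17.39.
E[X] = 0.333333·7.8 + 0.333333·3.4 + 0.333333·3.7 = 4.96667.
E[X²] = 0.333333·68.64 + 0.333333·12.07 + 0.333333·17.39 = 32.7.
Var(X) = E[X²] − (E[X])² = 32.7 − 24.6678 = 8.03222.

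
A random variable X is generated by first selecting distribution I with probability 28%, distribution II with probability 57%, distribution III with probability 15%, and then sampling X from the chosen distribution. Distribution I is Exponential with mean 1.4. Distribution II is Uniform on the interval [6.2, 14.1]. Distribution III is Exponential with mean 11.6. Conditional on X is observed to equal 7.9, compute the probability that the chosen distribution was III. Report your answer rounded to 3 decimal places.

Likelihoods f(7.9 | ·): I: 0.00253052; II: 0.126582; III: 0.0436287.
Posterior ∝ prior × likelihood. Numerator for III: 0.15·0.0436287 = 0.00654431.
Normalizing constant: 0.28·0.00253052 + 0.57·0.126582 + 0.15·0.0436287 = 0.0794048.
P(III | observation) = 0.00654431 / 0.0794048 = 0.0824171.

0.082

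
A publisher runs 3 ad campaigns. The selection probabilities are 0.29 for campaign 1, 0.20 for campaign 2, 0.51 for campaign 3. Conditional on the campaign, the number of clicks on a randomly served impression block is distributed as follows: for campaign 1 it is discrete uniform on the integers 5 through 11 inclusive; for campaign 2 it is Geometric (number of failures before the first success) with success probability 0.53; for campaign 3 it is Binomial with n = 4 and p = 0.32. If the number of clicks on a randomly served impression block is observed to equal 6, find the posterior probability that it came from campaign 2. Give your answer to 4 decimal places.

Likelihoods P(X=6 | ·): 1: 0.142857; 2: 0.00571298; 3: 0.
Posterior ∝ prior × likelihood. Numerator for 2: 0.2·0.00571298 = 0.0011426.
Normalizing constant: 0.29·0.142857 + 0.2·0.00571298 + 0.51·0 = 0.0425712.
P(2 | observation) = 0.0011426 / 0.0425712 = 0.0268397.

0.0268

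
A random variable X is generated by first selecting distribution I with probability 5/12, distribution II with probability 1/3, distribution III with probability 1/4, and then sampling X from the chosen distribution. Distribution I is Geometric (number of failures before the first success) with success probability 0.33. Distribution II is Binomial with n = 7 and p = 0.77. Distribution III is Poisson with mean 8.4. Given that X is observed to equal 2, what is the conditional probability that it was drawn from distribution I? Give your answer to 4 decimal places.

0.9299

Likelihoods P(X=2 | ·): I: 0.148137; II: 0.00801383; III: 0.00793332.
Posterior ∝ prior × likelihood. Numerator for I: 0.416667·0.148137 = 0.0617238.
Normalizing constant: 0.416667·0.148137 + 0.333333·0.00801383 + 0.25·0.00793332 = 0.0663784.
P(I | observation) = 0.0617238 / 0.0663784 = 0.929878.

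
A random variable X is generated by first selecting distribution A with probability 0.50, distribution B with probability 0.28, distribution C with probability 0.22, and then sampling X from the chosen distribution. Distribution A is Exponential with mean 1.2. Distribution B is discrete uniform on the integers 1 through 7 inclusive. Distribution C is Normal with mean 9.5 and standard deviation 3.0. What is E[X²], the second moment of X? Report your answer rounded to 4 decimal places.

For each component E[X²] = Var + (mean)², giving A: 2.88; B: 20; C: 99.25.
Overall E[X²] = 0.5·2.88 + 0.28·20 + 0.22·99.25 = 28.875.

28.8750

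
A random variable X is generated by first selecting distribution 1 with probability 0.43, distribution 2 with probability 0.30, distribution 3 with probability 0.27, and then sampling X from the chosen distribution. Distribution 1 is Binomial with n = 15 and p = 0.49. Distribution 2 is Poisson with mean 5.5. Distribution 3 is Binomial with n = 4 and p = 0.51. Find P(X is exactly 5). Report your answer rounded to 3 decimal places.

0.095

Conditional on each component, P(X = 5): 1: 0.10098; 2: 0.171401; 3: 0.
By total probability, P(X = 5) = 0.43·0.10098 + 0.3·0.171401 + 0.27·0 = 0.0948418.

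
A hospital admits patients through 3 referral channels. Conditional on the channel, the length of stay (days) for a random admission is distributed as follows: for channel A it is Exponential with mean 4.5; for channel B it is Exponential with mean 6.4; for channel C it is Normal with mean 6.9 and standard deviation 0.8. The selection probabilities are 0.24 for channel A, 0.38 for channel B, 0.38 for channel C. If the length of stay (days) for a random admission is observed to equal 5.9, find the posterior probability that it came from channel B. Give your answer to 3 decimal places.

Likelihoods f(5.9 | ·): A: 0.0598934; B: 0.062152; C: 0.228311.
Posterior ∝ prior × likelihood. Numerator for B: 0.38·0.062152 = 0.0236177.
Normalizing constant: 0.24·0.0598934 + 0.38·0.062152 + 0.38·0.228311 = 0.12475.
P(B | observation) = 0.0236177 / 0.12475 = 0.18932.

0.189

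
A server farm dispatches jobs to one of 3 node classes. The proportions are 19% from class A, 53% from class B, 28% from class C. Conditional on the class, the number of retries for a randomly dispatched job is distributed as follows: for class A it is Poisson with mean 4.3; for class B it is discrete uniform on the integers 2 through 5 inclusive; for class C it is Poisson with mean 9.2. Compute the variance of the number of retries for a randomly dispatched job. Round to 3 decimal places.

10.219

Per component, A: μ=4.3, E[X²]=22.79; B: μ=3.5, E[X²]=13.5; C: μ=9.2, E[X²]=93.84.
E[X] = 0.19·4.3 + 0.53·3.5 + 0.28·9.2 = 5.248.
E[X²] = 0.19·22.79 + 0.53·13.5 + 0.28·93.84 = 37.7603.
Var(X) = E[X²] − (E[X])² = 37.7603 − 27.5415 = 10.2188.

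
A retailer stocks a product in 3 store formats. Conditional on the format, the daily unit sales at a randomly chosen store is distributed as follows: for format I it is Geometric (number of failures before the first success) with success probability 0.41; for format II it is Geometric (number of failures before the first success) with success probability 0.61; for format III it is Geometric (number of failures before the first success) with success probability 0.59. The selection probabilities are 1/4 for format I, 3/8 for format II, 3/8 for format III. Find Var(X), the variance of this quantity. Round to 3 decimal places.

Per component, I: μ=1.43902, E[X²]=5.58061; II: μ=0.639344, E[X²]=1.45687; III: μ=0.694915, E[X²]=1.66073.
E[X] = 0.25·1.43902 + 0.375·0.639344 + 0.375·0.694915 = 0.860103.
E[X²] = 0.25·5.58061 + 0.375·1.45687 + 0.375·1.66073 = 2.56425.
Var(X) = E[X²] − (E[X])² = 2.56425 − 0.739778 = 1.82447.

1.824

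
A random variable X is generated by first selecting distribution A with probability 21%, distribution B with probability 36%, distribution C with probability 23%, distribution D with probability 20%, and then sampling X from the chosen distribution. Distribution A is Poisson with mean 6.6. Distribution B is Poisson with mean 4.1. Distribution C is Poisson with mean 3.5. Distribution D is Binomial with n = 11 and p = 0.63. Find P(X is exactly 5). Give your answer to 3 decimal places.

Conditional on each component, P(X = 5): A: 0.141969; B: 0.160004; C: 0.132169; D: 0.11764.
By total probability, P(X = 5) = 0.21·0.141969 + 0.36·0.160004 + 0.23·0.132169 + 0.2·0.11764 = 0.141342.

0.141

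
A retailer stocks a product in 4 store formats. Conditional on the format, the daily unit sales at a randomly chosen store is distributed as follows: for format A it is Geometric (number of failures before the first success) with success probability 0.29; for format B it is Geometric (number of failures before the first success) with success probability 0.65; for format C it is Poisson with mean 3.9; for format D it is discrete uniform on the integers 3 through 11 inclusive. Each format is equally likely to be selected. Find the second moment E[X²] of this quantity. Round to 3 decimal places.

For each component E[X²] = Var + (mean)², giving A: 14.4364; B: 1.11834; C: 19.11; D: 55.6667.
Overall E[X²] = 0.25·14.4364 + 0.25·1.11834 + 0.25·19.11 + 0.25·55.6667 = 22.5828.

22.583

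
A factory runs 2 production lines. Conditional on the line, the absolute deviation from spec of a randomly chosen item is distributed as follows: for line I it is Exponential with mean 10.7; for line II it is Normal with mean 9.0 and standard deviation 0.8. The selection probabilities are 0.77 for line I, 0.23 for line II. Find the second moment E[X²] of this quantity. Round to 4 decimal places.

For each component E[X²] = Var + (mean)², giving I: 228.98; II: 81.64.
Overall E[X²] = 0.77·228.98 + 0.23·81.64 = 195.092.

195.0918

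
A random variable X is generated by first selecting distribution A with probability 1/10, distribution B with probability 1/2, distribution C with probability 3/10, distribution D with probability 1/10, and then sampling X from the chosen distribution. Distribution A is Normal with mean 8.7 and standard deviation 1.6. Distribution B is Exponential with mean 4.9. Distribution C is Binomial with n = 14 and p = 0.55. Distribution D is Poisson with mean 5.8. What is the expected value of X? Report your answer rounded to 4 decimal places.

6.2100

Component means — A: 8.7; B: 4.9; C: 7.7; D: 5.8.
E[X] = 0.1·8.7 + 0.5·4.9 + 0.3·7.7 + 0.1·5.8 = 6.21.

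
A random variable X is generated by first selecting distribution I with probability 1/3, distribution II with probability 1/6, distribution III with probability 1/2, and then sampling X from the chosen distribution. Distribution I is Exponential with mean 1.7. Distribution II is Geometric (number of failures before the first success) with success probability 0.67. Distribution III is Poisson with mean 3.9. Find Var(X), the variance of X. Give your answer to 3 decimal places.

Per component, I: μ=1.7, E[X²]=5.78; II: μ=0.492537, E[X²]=0.977723; III: μ=3.9, E[X²]=19.11.
E[X] = 0.333333·1.7 + 0.166667·0.492537 + 0.5·3.9 = 2.59876.
E[X²] = 0.333333·5.78 + 0.166667·0.977723 + 0.5·19.11 = 11.6446.
Var(X) = E[X²] − (E[X])² = 11.6446 − 6.75353 = 4.89109.

4.891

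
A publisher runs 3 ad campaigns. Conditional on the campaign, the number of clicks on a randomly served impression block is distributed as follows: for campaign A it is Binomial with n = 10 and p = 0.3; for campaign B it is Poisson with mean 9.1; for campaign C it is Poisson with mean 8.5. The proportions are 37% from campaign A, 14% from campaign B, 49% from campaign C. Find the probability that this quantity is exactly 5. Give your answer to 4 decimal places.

0.0831

Conditional on each campaign, P(X = 5): A: 0.102919; B: 0.0580692; C: 0.0752333.
By total probability, P(X = 5) = 0.37·0.102919 + 0.14·0.0580692 + 0.49·0.0752333 = 0.0830742.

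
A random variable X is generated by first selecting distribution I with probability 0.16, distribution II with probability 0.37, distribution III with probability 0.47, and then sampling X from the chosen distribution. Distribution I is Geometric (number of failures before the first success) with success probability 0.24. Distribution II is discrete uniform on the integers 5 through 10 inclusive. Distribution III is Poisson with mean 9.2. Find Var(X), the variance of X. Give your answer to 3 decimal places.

11.866

Per component, I: μ=3.16667, E[X²]=23.2222; II: μ=7.5, E[X²]=59.1667; III: μ=9.2, E[X²]=93.84.
E[X] = 0.16·3.16667 + 0.37·7.5 + 0.47·9.2 = 7.60567.
E[X²] = 0.16·23.2222 + 0.37·59.1667 + 0.47·93.84 = 69.712.
Var(X) = E[X²] − (E[X])² = 69.712 − 57.8462 = 11.8659.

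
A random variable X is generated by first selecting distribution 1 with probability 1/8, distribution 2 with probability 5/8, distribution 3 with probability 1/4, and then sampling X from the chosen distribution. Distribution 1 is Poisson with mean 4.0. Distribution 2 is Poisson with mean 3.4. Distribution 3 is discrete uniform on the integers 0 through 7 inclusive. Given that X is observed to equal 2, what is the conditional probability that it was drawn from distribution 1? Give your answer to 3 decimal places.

Likelihoods P(X=2 | ·): 1: 0.146525; 2: 0.192898; 3: 0.125.
Posterior ∝ prior × likelihood. Numerator for 1: 0.125·0.146525 = 0.0183156.
Normalizing constant: 0.125·0.146525 + 0.625·0.192898 + 0.25·0.125 = 0.170127.
P(1 | observation) = 0.0183156 / 0.170127 = 0.107659.

0.108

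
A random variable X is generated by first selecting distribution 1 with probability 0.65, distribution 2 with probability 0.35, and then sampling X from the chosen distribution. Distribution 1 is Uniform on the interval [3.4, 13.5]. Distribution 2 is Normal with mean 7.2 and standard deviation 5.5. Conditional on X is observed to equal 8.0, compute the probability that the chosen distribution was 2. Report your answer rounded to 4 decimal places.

0.2807

Likelihoods f(8.0 | ·): 1: 0.0990099; 2: 0.0717717.
Posterior ∝ prior × likelihood. Numerator for 2: 0.35·0.0717717 = 0.0251201.
Normalizing constant: 0.65·0.0990099 + 0.35·0.0717717 = 0.0894765.
P(2 | observation) = 0.0251201 / 0.0894765 = 0.280745.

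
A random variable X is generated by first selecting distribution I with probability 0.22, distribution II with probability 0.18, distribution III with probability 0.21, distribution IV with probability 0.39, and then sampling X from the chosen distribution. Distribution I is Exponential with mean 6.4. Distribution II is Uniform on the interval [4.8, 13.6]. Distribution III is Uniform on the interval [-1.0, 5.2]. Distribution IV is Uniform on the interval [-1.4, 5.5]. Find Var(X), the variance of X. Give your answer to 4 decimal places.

Per component, I: μ=6.4, E[X²]=81.92; II: μ=9.2, E[X²]=91.0933; III: μ=2.1, E[X²]=7.61333; IV: μ=2.05, E[X²]=8.17.
E[X] = 0.22·6.4 + 0.18·9.2 + 0.21·2.1 + 0.39·2.05 = 4.3045.
E[X²] = 0.22·81.92 + 0.18·91.0933 + 0.21·7.61333 + 0.39·8.17 = 39.2043.
Var(X) = E[X²] − (E[X])² = 39.2043 − 18.5287 = 20.6756.

20.6756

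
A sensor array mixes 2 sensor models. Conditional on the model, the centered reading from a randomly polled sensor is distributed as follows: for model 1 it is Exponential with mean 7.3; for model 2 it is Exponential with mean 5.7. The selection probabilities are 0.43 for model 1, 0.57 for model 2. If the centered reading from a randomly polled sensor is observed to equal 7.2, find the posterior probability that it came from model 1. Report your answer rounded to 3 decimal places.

Likelihoods f(7.2 | ·): 1: 0.0510895; 2: 0.049607.
Posterior ∝ prior × likelihood. Numerator for 1: 0.43·0.0510895 = 0.0219685.
Normalizing constant: 0.43·0.0510895 + 0.57·0.049607 = 0.0502445.
P(1 | observation) = 0.0219685 / 0.0502445 = 0.437232.

0.437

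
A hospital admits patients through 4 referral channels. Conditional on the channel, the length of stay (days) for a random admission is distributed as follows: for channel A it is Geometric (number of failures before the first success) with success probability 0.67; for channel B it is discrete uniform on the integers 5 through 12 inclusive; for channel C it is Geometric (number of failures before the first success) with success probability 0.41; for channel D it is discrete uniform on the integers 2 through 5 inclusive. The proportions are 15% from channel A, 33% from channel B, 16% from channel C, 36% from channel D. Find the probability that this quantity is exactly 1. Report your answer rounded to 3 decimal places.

Conditional on each channel, P(X = 1): A: 0.2211; B: 0; C: 0.2419; D: 0.
By total probability, P(X = 1) = 0.15·0.2211 + 0.33·0 + 0.16·0.2419 + 0.36·0 = 0.071869.

0.072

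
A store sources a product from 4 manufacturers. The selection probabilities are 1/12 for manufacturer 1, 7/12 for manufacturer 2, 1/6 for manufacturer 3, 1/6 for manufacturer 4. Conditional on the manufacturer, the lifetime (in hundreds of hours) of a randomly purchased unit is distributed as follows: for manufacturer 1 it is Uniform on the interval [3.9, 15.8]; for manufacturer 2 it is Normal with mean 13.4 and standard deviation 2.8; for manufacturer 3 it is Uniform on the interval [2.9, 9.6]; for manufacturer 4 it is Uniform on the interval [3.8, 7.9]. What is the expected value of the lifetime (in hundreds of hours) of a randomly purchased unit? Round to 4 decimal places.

Component means — 1: 9.85; 2: 13.4; 3: 6.25; 4: 5.85.
E[X] = 0.0833333·9.85 + 0.583333·13.4 + 0.166667·6.25 + 0.166667·5.85 = 10.6542.

10.6542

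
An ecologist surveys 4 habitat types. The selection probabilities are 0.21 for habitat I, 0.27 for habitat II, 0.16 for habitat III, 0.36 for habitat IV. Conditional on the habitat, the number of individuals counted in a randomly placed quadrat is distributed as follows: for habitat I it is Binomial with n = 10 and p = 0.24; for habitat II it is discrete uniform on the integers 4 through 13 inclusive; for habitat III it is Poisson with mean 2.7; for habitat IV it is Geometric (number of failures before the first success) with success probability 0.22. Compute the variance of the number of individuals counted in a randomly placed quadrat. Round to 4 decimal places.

Per component, I: μ=2.4, E[X²]=7.584; II: μ=8.5, E[X²]=80.5; III: μ=2.7, E[X²]=9.99; IV: μ=3.54545, E[X²]=28.686.
E[X] = 0.21·2.4 + 0.27·8.5 + 0.16·2.7 + 0.36·3.54545 = 4.50736.
E[X²] = 0.21·7.584 + 0.27·80.5 + 0.16·9.99 + 0.36·28.686 = 35.253.
Var(X) = E[X²] − (E[X])² = 35.253 − 20.3163 = 14.9367.

14.9367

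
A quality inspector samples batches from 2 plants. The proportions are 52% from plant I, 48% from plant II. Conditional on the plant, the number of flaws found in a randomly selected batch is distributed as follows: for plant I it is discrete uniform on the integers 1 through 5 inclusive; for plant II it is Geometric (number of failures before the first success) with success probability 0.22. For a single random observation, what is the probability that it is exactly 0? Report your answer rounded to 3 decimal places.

Conditional on each plant, P(X = 0): I: 0; II: 0.22.
By total probability, P(X = 0) = 0.52·0 + 0.48·0.22 = 0.1056.

0.106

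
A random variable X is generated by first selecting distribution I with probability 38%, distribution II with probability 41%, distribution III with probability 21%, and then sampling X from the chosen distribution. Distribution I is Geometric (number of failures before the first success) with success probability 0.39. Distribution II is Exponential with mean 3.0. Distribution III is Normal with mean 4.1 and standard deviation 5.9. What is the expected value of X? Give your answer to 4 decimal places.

Component means — I: 1.5641; II: 3; III: 4.1.
E[X] = 0.38·1.5641 + 0.41·3 + 0.21·4.1 = 2.68536.

2.6854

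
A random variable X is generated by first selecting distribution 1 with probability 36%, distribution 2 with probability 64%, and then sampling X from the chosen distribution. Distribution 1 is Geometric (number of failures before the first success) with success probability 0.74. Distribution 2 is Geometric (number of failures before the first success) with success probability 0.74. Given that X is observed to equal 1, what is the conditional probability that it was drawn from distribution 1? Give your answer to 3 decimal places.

Likelihoods P(X=1 | ·): 1: 0.1924; 2: 0.1924.
Posterior ∝ prior × likelihood. Numerator for 1: 0.36·0.1924 = 0.069264.
Normalizing constant: 0.36·0.1924 + 0.64·0.1924 = 0.1924.
P(1 | observation) = 0.069264 / 0.1924 = 0.36.

0.360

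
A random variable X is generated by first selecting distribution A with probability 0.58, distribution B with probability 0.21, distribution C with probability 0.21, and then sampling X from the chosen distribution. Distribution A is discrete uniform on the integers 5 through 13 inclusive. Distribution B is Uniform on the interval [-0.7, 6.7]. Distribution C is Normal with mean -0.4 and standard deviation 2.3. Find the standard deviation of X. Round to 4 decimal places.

Per component, A: μ=9, E[X²]=87.6667; B: μ=3, E[X²]=13.5633; C: μ=-0.4, E[X²]=5.45.
E[X] = 0.58·9 + 0.21·3 + 0.21·-0.4 = 5.766.
E[X²] = 0.58·87.6667 + 0.21·13.5633 + 0.21·5.45 = 54.8395.
Var(X) = E[X²] − (E[X])² = 54.8395 − 33.2468 = 21.5927.
SD(X) = √21.5927 = 4.6468.

4.6468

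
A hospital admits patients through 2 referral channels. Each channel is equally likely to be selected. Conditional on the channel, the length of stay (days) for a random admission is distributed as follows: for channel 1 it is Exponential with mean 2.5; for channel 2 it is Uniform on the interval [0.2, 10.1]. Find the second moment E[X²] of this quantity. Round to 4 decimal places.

23.5950

For each component E[X²] = Var + (mean)², giving 1: 12.5; 2: 34.69.
Overall E[X²] = 0.5·12.5 + 0.5·34.69 = 23.595.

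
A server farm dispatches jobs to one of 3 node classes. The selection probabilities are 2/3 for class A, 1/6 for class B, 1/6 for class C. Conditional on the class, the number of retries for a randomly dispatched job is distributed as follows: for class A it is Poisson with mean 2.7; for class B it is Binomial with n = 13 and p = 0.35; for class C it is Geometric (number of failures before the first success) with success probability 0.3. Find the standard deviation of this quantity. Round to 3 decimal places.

Per component, A: μ=2.7, E[X²]=9.99; B: μ=4.55, E[X²]=23.66; C: μ=2.33333, E[X²]=13.2222.
E[X] = 0.666667·2.7 + 0.166667·4.55 + 0.166667·2.33333 = 2.94722.
E[X²] = 0.666667·9.99 + 0.166667·23.66 + 0.166667·13.2222 = 12.807.
Var(X) = E[X²] − (E[X])² = 12.807 − 8.68612 = 4.12092.
SD(X) = √4.12092 = 2.03.

2.030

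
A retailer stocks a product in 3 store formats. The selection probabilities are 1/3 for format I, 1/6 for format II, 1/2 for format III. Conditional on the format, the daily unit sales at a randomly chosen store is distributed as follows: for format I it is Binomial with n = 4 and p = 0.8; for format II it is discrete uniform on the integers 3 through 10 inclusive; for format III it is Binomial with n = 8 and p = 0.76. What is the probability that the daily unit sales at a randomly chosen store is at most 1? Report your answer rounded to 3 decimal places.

0.009

Conditional on each format, P(X ≤ 1): I: 0.0272; II: 0; III: 0.000289865.
By total probability, P(X ≤ 1) = 0.333333·0.0272 + 0.166667·0 + 0.5·0.000289865 = 0.0092116.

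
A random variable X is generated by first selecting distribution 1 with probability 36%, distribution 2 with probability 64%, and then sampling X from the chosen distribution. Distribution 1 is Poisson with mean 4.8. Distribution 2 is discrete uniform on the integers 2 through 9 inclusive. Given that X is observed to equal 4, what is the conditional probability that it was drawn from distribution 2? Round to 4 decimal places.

0.5497

Likelihoods P(X=4 | ·): 1: 0.182029; 2: 0.125.
Posterior ∝ prior × likelihood. Numerator for 2: 0.64·0.125 = 0.08.
Normalizing constant: 0.36·0.182029 + 0.64·0.125 = 0.14553.
P(2 | observation) = 0.08 / 0.14553 = 0.549713.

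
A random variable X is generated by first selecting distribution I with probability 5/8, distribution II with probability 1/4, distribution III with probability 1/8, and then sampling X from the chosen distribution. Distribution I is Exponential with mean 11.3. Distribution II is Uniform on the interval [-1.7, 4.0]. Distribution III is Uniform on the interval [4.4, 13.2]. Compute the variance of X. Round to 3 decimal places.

Per component, I: μ=11.3, E[X²]=255.38; II: μ=1.15, E[X²]=4.03; III: μ=8.8, E[X²]=83.8933.
E[X] = 0.625·11.3 + 0.25·1.15 + 0.125·8.8 = 8.45.
E[X²] = 0.625·255.38 + 0.25·4.03 + 0.125·83.8933 = 171.107.
Var(X) = E[X²] − (E[X])² = 171.107 − 71.4025 = 99.7042.

99.704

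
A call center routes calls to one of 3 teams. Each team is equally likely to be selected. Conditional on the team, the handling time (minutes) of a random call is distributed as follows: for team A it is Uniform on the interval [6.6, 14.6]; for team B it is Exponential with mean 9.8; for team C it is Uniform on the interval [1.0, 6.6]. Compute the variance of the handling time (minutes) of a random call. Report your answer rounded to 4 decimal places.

43.8711

Per component, A: μ=10.6, E[X²]=117.693; B: μ=9.8, E[X²]=192.08; C: μ=3.8, E[X²]=17.0533.
E[X] = 0.333333·10.6 + 0.333333·9.8 + 0.333333·3.8 = 8.06667.
E[X²] = 0.333333·117.693 + 0.333333·192.08 + 0.333333·17.0533 = 108.942.
Var(X) = E[X²] − (E[X])² = 108.942 − 65.0711 = 43.8711.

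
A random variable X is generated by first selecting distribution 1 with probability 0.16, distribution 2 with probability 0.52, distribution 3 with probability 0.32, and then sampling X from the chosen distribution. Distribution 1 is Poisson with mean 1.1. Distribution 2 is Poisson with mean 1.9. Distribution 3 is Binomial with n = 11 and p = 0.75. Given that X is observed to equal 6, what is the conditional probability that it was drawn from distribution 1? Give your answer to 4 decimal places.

Likelihoods P(X=6 | ·): 1: 0.00081903; 2: 0.00977304; 3: 0.0802989.
Posterior ∝ prior × likelihood. Numerator for 1: 0.16·0.00081903 = 0.000131045.
Normalizing constant: 0.16·0.00081903 + 0.52·0.00977304 + 0.32·0.0802989 = 0.0309087.
P(1 | observation) = 0.000131045 / 0.0309087 = 0.00423974.

0.0042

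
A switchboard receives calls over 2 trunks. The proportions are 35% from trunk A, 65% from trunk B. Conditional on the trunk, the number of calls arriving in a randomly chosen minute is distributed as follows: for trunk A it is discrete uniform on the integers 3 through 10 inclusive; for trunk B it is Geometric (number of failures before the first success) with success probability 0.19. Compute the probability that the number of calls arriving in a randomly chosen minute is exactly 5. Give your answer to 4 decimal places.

Conditional on each trunk, P(X = 5): A: 0.125; B: 0.0662489.
By total probability, P(X = 5) = 0.35·0.125 + 0.65·0.0662489 = 0.0868118.

0.0868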